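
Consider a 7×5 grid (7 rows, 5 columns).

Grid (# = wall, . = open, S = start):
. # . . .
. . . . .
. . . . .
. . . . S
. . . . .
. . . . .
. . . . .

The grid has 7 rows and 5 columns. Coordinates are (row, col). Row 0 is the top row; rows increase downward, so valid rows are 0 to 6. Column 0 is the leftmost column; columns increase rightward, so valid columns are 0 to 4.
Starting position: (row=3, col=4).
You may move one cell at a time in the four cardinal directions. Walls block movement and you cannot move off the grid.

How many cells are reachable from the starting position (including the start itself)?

BFS flood-fill from (row=3, col=4):
  Distance 0: (row=3, col=4)
  Distance 1: (row=2, col=4), (row=3, col=3), (row=4, col=4)
  Distance 2: (row=1, col=4), (row=2, col=3), (row=3, col=2), (row=4, col=3), (row=5, col=4)
  Distance 3: (row=0, col=4), (row=1, col=3), (row=2, col=2), (row=3, col=1), (row=4, col=2), (row=5, col=3), (row=6, col=4)
  Distance 4: (row=0, col=3), (row=1, col=2), (row=2, col=1), (row=3, col=0), (row=4, col=1), (row=5, col=2), (row=6, col=3)
  Distance 5: (row=0, col=2), (row=1, col=1), (row=2, col=0), (row=4, col=0), (row=5, col=1), (row=6, col=2)
  Distance 6: (row=1, col=0), (row=5, col=0), (row=6, col=1)
  Distance 7: (row=0, col=0), (row=6, col=0)
Total reachable: 34 (grid has 34 open cells total)

Answer: Reachable cells: 34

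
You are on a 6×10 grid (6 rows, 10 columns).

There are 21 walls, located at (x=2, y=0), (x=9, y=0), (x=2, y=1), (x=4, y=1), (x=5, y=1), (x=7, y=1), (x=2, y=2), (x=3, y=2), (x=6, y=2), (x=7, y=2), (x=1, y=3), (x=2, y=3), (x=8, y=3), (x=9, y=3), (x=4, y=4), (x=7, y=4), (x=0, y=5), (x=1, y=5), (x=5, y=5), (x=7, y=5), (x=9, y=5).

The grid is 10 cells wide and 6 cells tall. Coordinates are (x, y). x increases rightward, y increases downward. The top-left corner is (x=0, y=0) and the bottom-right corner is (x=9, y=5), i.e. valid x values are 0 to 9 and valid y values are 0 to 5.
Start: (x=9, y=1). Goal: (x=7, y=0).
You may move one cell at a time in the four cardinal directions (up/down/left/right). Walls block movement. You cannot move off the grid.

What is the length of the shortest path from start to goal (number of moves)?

BFS from (x=9, y=1) until reaching (x=7, y=0):
  Distance 0: (x=9, y=1)
  Distance 1: (x=8, y=1), (x=9, y=2)
  Distance 2: (x=8, y=0), (x=8, y=2)
  Distance 3: (x=7, y=0)  <- goal reached here
One shortest path (3 moves): (x=9, y=1) -> (x=8, y=1) -> (x=8, y=0) -> (x=7, y=0)

Answer: Shortest path length: 3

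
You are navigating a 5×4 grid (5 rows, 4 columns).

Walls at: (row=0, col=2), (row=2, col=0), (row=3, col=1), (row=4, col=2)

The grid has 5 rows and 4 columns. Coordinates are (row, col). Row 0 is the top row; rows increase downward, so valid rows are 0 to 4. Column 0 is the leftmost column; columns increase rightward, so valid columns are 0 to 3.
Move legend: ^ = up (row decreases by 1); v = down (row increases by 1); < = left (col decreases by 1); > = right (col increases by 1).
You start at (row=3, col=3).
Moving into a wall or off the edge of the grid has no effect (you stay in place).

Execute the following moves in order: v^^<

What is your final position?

Answer: Final position: (row=2, col=2)

Derivation:
Start: (row=3, col=3)
  v (down): (row=3, col=3) -> (row=4, col=3)
  ^ (up): (row=4, col=3) -> (row=3, col=3)
  ^ (up): (row=3, col=3) -> (row=2, col=3)
  < (left): (row=2, col=3) -> (row=2, col=2)
Final: (row=2, col=2)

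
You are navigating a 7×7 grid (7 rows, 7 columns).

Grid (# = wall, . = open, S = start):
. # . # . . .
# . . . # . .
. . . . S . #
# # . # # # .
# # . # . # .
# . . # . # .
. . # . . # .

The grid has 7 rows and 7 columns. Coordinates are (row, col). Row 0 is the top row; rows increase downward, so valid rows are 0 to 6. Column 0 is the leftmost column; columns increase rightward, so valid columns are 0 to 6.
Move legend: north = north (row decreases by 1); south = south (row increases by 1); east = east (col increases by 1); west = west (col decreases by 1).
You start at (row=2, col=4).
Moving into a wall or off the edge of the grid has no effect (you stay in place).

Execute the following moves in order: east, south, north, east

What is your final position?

Start: (row=2, col=4)
  east (east): (row=2, col=4) -> (row=2, col=5)
  south (south): blocked, stay at (row=2, col=5)
  north (north): (row=2, col=5) -> (row=1, col=5)
  east (east): (row=1, col=5) -> (row=1, col=6)
Final: (row=1, col=6)

Answer: Final position: (row=1, col=6)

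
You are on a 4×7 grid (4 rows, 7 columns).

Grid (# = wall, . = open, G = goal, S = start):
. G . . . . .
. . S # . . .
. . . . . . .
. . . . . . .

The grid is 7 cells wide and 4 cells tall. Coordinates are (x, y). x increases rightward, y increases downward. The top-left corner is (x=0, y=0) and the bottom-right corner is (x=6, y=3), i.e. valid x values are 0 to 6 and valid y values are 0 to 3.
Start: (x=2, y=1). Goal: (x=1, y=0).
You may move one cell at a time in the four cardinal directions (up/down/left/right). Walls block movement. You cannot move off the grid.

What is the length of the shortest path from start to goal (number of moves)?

BFS from (x=2, y=1) until reaching (x=1, y=0):
  Distance 0: (x=2, y=1)
  Distance 1: (x=2, y=0), (x=1, y=1), (x=2, y=2)
  Distance 2: (x=1, y=0), (x=3, y=0), (x=0, y=1), (x=1, y=2), (x=3, y=2), (x=2, y=3)  <- goal reached here
One shortest path (2 moves): (x=2, y=1) -> (x=1, y=1) -> (x=1, y=0)

Answer: Shortest path length: 2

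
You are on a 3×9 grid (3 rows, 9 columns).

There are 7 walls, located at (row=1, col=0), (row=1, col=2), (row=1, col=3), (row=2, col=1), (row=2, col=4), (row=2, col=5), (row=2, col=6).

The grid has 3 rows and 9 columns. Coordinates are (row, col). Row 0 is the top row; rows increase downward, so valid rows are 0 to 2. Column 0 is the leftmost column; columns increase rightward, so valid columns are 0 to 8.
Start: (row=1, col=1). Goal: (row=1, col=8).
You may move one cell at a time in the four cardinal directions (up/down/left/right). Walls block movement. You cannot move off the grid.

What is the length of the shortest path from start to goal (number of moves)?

Answer: Shortest path length: 9

Derivation:
BFS from (row=1, col=1) until reaching (row=1, col=8):
  Distance 0: (row=1, col=1)
  Distance 1: (row=0, col=1)
  Distance 2: (row=0, col=0), (row=0, col=2)
  Distance 3: (row=0, col=3)
  Distance 4: (row=0, col=4)
  Distance 5: (row=0, col=5), (row=1, col=4)
  Distance 6: (row=0, col=6), (row=1, col=5)
  Distance 7: (row=0, col=7), (row=1, col=6)
  Distance 8: (row=0, col=8), (row=1, col=7)
  Distance 9: (row=1, col=8), (row=2, col=7)  <- goal reached here
One shortest path (9 moves): (row=1, col=1) -> (row=0, col=1) -> (row=0, col=2) -> (row=0, col=3) -> (row=0, col=4) -> (row=0, col=5) -> (row=0, col=6) -> (row=0, col=7) -> (row=0, col=8) -> (row=1, col=8)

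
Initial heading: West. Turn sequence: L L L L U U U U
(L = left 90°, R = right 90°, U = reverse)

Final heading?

Answer: Final heading: West

Derivation:
Start: West
  L (left (90° counter-clockwise)) -> South
  L (left (90° counter-clockwise)) -> East
  L (left (90° counter-clockwise)) -> North
  L (left (90° counter-clockwise)) -> West
  U (U-turn (180°)) -> East
  U (U-turn (180°)) -> West
  U (U-turn (180°)) -> East
  U (U-turn (180°)) -> West
Final: West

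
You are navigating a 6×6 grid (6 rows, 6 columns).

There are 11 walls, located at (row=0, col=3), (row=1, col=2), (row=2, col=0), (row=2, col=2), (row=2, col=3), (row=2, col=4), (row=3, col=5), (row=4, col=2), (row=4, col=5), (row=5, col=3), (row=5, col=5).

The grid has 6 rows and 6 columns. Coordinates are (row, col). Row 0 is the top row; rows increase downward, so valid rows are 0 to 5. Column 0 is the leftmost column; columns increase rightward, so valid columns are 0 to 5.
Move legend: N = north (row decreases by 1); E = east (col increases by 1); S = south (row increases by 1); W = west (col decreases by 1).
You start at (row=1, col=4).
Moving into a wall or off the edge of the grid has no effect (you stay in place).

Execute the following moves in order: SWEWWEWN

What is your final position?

Start: (row=1, col=4)
  S (south): blocked, stay at (row=1, col=4)
  W (west): (row=1, col=4) -> (row=1, col=3)
  E (east): (row=1, col=3) -> (row=1, col=4)
  W (west): (row=1, col=4) -> (row=1, col=3)
  W (west): blocked, stay at (row=1, col=3)
  E (east): (row=1, col=3) -> (row=1, col=4)
  W (west): (row=1, col=4) -> (row=1, col=3)
  N (north): blocked, stay at (row=1, col=3)
Final: (row=1, col=3)

Answer: Final position: (row=1, col=3)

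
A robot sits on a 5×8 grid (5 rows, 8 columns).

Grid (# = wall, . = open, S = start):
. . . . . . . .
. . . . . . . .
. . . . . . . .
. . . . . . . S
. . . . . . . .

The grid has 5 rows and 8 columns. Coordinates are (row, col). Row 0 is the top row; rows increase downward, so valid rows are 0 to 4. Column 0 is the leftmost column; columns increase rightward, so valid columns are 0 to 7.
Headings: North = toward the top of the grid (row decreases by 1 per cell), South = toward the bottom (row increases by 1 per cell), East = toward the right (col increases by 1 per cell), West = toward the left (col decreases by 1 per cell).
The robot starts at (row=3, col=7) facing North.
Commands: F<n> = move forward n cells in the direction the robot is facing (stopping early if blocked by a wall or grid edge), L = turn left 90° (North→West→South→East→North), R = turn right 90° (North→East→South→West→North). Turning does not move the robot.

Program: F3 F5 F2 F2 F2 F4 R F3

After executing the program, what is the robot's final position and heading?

Start: (row=3, col=7), facing North
  F3: move forward 3, now at (row=0, col=7)
  F5: move forward 0/5 (blocked), now at (row=0, col=7)
  [×3]F2: move forward 0/2 (blocked), now at (row=0, col=7)
  F4: move forward 0/4 (blocked), now at (row=0, col=7)
  R: turn right, now facing East
  F3: move forward 0/3 (blocked), now at (row=0, col=7)
Final: (row=0, col=7), facing East

Answer: Final position: (row=0, col=7), facing East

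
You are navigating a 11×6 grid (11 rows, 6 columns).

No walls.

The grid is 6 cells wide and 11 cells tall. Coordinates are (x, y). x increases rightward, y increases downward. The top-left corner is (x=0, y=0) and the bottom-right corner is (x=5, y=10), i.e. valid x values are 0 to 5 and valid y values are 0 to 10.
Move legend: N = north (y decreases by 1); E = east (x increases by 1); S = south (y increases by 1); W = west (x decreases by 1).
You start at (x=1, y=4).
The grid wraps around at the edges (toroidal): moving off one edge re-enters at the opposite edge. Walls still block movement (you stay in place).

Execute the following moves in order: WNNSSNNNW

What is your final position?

Answer: Final position: (x=5, y=1)

Derivation:
Start: (x=1, y=4)
  W (west): (x=1, y=4) -> (x=0, y=4)
  N (north): (x=0, y=4) -> (x=0, y=3)
  N (north): (x=0, y=3) -> (x=0, y=2)
  S (south): (x=0, y=2) -> (x=0, y=3)
  S (south): (x=0, y=3) -> (x=0, y=4)
  N (north): (x=0, y=4) -> (x=0, y=3)
  N (north): (x=0, y=3) -> (x=0, y=2)
  N (north): (x=0, y=2) -> (x=0, y=1)
  W (west): (x=0, y=1) -> (x=5, y=1)
Final: (x=5, y=1)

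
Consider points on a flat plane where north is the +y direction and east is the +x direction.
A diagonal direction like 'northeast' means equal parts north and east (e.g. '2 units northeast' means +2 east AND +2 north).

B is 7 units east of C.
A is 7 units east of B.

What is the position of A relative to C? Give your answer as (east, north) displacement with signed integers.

Place C at the origin (east=0, north=0).
  B is 7 units east of C: delta (east=+7, north=+0); B at (east=7, north=0).
  A is 7 units east of B: delta (east=+7, north=+0); A at (east=14, north=0).
Therefore A relative to C: (east=14, north=0).

Answer: A is at (east=14, north=0) relative to C.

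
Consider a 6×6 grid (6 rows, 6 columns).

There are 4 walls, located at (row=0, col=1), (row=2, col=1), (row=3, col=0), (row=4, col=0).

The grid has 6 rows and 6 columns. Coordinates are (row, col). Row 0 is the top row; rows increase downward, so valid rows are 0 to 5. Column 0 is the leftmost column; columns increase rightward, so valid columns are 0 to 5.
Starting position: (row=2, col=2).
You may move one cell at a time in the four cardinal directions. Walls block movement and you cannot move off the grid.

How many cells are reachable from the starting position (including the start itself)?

BFS flood-fill from (row=2, col=2):
  Distance 0: (row=2, col=2)
  Distance 1: (row=1, col=2), (row=2, col=3), (row=3, col=2)
  Distance 2: (row=0, col=2), (row=1, col=1), (row=1, col=3), (row=2, col=4), (row=3, col=1), (row=3, col=3), (row=4, col=2)
  Distance 3: (row=0, col=3), (row=1, col=0), (row=1, col=4), (row=2, col=5), (row=3, col=4), (row=4, col=1), (row=4, col=3), (row=5, col=2)
  Distance 4: (row=0, col=0), (row=0, col=4), (row=1, col=5), (row=2, col=0), (row=3, col=5), (row=4, col=4), (row=5, col=1), (row=5, col=3)
  Distance 5: (row=0, col=5), (row=4, col=5), (row=5, col=0), (row=5, col=4)
  Distance 6: (row=5, col=5)
Total reachable: 32 (grid has 32 open cells total)

Answer: Reachable cells: 32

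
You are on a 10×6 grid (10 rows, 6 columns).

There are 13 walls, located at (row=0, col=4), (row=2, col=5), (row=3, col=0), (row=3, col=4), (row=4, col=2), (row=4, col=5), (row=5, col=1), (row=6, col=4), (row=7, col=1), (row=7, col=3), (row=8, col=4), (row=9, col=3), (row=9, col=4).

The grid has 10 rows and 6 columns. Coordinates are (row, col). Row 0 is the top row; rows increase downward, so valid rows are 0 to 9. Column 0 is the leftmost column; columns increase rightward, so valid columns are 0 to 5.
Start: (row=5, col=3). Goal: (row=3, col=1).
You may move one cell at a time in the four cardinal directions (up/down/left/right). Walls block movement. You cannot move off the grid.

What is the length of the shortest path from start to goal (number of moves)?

Answer: Shortest path length: 4

Derivation:
BFS from (row=5, col=3) until reaching (row=3, col=1):
  Distance 0: (row=5, col=3)
  Distance 1: (row=4, col=3), (row=5, col=2), (row=5, col=4), (row=6, col=3)
  Distance 2: (row=3, col=3), (row=4, col=4), (row=5, col=5), (row=6, col=2)
  Distance 3: (row=2, col=3), (row=3, col=2), (row=6, col=1), (row=6, col=5), (row=7, col=2)
  Distance 4: (row=1, col=3), (row=2, col=2), (row=2, col=4), (row=3, col=1), (row=6, col=0), (row=7, col=5), (row=8, col=2)  <- goal reached here
One shortest path (4 moves): (row=5, col=3) -> (row=4, col=3) -> (row=3, col=3) -> (row=3, col=2) -> (row=3, col=1)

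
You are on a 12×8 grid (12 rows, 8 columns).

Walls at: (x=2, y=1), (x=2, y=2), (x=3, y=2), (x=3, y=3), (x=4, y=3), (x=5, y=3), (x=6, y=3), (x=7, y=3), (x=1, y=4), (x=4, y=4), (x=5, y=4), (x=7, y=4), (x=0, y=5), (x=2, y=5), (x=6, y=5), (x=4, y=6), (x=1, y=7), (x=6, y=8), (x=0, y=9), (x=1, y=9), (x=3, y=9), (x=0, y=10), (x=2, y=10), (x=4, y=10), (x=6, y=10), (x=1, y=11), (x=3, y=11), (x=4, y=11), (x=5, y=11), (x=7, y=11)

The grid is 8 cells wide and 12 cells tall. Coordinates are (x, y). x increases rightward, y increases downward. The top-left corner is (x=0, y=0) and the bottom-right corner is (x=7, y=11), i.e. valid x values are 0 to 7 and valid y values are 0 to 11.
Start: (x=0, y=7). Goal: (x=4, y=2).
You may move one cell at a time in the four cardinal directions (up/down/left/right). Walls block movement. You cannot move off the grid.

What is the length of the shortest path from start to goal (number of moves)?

Answer: Shortest path length: 17

Derivation:
BFS from (x=0, y=7) until reaching (x=4, y=2):
  Distance 0: (x=0, y=7)
  Distance 1: (x=0, y=6), (x=0, y=8)
  Distance 2: (x=1, y=6), (x=1, y=8)
  Distance 3: (x=1, y=5), (x=2, y=6), (x=2, y=8)
  Distance 4: (x=3, y=6), (x=2, y=7), (x=3, y=8), (x=2, y=9)
  Distance 5: (x=3, y=5), (x=3, y=7), (x=4, y=8)
  Distance 6: (x=3, y=4), (x=4, y=5), (x=4, y=7), (x=5, y=8), (x=4, y=9)
  Distance 7: (x=2, y=4), (x=5, y=5), (x=5, y=7), (x=5, y=9)
  Distance 8: (x=2, y=3), (x=5, y=6), (x=6, y=7), (x=6, y=9), (x=5, y=10)
  Distance 9: (x=1, y=3), (x=6, y=6), (x=7, y=7), (x=7, y=9)
  Distance 10: (x=1, y=2), (x=0, y=3), (x=7, y=6), (x=7, y=8), (x=7, y=10)
  Distance 11: (x=1, y=1), (x=0, y=2), (x=0, y=4), (x=7, y=5)
  Distance 12: (x=1, y=0), (x=0, y=1)
  Distance 13: (x=0, y=0), (x=2, y=0)
  Distance 14: (x=3, y=0)
  Distance 15: (x=4, y=0), (x=3, y=1)
  Distance 16: (x=5, y=0), (x=4, y=1)
  Distance 17: (x=6, y=0), (x=5, y=1), (x=4, y=2)  <- goal reached here
One shortest path (17 moves): (x=0, y=7) -> (x=0, y=6) -> (x=1, y=6) -> (x=2, y=6) -> (x=3, y=6) -> (x=3, y=5) -> (x=3, y=4) -> (x=2, y=4) -> (x=2, y=3) -> (x=1, y=3) -> (x=1, y=2) -> (x=1, y=1) -> (x=1, y=0) -> (x=2, y=0) -> (x=3, y=0) -> (x=4, y=0) -> (x=4, y=1) -> (x=4, y=2)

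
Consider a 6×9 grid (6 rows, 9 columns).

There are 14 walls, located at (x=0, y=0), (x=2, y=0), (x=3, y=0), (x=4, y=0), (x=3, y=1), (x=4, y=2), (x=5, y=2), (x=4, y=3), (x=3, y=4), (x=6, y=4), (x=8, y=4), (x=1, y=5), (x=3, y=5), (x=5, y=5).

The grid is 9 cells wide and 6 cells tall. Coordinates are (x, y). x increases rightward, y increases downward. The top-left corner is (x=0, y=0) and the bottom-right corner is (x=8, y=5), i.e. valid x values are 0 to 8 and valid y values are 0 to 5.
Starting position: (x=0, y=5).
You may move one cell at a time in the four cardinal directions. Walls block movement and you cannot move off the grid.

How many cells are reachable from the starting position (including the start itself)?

Answer: Reachable cells: 17

Derivation:
BFS flood-fill from (x=0, y=5):
  Distance 0: (x=0, y=5)
  Distance 1: (x=0, y=4)
  Distance 2: (x=0, y=3), (x=1, y=4)
  Distance 3: (x=0, y=2), (x=1, y=3), (x=2, y=4)
  Distance 4: (x=0, y=1), (x=1, y=2), (x=2, y=3), (x=2, y=5)
  Distance 5: (x=1, y=1), (x=2, y=2), (x=3, y=3)
  Distance 6: (x=1, y=0), (x=2, y=1), (x=3, y=2)
Total reachable: 17 (grid has 40 open cells total)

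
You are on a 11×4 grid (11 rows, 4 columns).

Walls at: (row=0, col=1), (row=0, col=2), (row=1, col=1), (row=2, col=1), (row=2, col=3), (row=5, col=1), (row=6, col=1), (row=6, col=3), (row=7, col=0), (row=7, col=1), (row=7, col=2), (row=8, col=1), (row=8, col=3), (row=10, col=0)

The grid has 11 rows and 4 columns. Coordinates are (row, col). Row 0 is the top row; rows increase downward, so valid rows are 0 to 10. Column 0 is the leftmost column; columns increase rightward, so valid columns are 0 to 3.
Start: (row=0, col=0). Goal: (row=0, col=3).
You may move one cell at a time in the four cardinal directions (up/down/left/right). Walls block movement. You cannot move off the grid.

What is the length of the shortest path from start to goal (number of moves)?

Answer: Shortest path length: 9

Derivation:
BFS from (row=0, col=0) until reaching (row=0, col=3):
  Distance 0: (row=0, col=0)
  Distance 1: (row=1, col=0)
  Distance 2: (row=2, col=0)
  Distance 3: (row=3, col=0)
  Distance 4: (row=3, col=1), (row=4, col=0)
  Distance 5: (row=3, col=2), (row=4, col=1), (row=5, col=0)
  Distance 6: (row=2, col=2), (row=3, col=3), (row=4, col=2), (row=6, col=0)
  Distance 7: (row=1, col=2), (row=4, col=3), (row=5, col=2)
  Distance 8: (row=1, col=3), (row=5, col=3), (row=6, col=2)
  Distance 9: (row=0, col=3)  <- goal reached here
One shortest path (9 moves): (row=0, col=0) -> (row=1, col=0) -> (row=2, col=0) -> (row=3, col=0) -> (row=3, col=1) -> (row=3, col=2) -> (row=2, col=2) -> (row=1, col=2) -> (row=1, col=3) -> (row=0, col=3)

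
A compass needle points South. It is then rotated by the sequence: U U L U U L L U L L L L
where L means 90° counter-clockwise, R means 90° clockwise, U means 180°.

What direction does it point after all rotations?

Start: South
  U (U-turn (180°)) -> North
  U (U-turn (180°)) -> South
  L (left (90° counter-clockwise)) -> East
  U (U-turn (180°)) -> West
  U (U-turn (180°)) -> East
  L (left (90° counter-clockwise)) -> North
  L (left (90° counter-clockwise)) -> West
  U (U-turn (180°)) -> East
  L (left (90° counter-clockwise)) -> North
  L (left (90° counter-clockwise)) -> West
  L (left (90° counter-clockwise)) -> South
  L (left (90° counter-clockwise)) -> East
Final: East

Answer: Final heading: East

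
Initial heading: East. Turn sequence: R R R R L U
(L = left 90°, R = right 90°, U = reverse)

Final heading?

Answer: Final heading: South

Derivation:
Start: East
  R (right (90° clockwise)) -> South
  R (right (90° clockwise)) -> West
  R (right (90° clockwise)) -> North
  R (right (90° clockwise)) -> East
  L (left (90° counter-clockwise)) -> North
  U (U-turn (180°)) -> South
Final: South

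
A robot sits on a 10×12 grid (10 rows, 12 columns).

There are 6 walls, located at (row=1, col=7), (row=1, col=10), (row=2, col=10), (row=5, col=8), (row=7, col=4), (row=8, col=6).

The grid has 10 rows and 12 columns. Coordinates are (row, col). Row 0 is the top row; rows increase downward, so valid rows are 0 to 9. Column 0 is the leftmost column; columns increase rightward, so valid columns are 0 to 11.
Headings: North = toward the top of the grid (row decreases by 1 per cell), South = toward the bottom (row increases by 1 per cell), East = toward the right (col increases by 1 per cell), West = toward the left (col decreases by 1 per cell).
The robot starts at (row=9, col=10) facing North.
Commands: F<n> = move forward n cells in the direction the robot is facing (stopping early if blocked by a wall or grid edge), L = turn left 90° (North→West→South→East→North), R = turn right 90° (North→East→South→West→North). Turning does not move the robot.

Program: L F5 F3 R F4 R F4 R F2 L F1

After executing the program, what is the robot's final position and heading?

Start: (row=9, col=10), facing North
  L: turn left, now facing West
  F5: move forward 5, now at (row=9, col=5)
  F3: move forward 3, now at (row=9, col=2)
  R: turn right, now facing North
  F4: move forward 4, now at (row=5, col=2)
  R: turn right, now facing East
  F4: move forward 4, now at (row=5, col=6)
  R: turn right, now facing South
  F2: move forward 2, now at (row=7, col=6)
  L: turn left, now facing East
  F1: move forward 1, now at (row=7, col=7)
Final: (row=7, col=7), facing East

Answer: Final position: (row=7, col=7), facing East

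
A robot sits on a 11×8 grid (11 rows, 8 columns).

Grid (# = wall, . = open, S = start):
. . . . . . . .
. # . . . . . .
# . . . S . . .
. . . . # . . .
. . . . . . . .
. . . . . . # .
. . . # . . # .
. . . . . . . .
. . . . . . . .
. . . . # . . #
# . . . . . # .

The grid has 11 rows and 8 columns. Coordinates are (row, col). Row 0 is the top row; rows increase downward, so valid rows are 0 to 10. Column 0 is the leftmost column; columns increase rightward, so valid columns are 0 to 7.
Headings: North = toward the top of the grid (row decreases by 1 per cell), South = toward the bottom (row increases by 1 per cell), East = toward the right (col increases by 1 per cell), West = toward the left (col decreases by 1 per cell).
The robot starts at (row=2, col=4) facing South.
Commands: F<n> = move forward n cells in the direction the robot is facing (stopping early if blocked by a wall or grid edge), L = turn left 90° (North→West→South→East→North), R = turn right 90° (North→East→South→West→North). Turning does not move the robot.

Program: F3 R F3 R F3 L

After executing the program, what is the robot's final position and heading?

Start: (row=2, col=4), facing South
  F3: move forward 0/3 (blocked), now at (row=2, col=4)
  R: turn right, now facing West
  F3: move forward 3, now at (row=2, col=1)
  R: turn right, now facing North
  F3: move forward 0/3 (blocked), now at (row=2, col=1)
  L: turn left, now facing West
Final: (row=2, col=1), facing West

Answer: Final position: (row=2, col=1), facing West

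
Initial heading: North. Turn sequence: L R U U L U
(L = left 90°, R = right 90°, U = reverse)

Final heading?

Start: North
  L (left (90° counter-clockwise)) -> West
  R (right (90° clockwise)) -> North
  U (U-turn (180°)) -> South
  U (U-turn (180°)) -> North
  L (left (90° counter-clockwise)) -> West
  U (U-turn (180°)) -> East
Final: East

Answer: Final heading: East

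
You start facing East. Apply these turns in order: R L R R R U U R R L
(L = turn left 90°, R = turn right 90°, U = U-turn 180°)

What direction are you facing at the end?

Answer: Final heading: East

Derivation:
Start: East
  R (right (90° clockwise)) -> South
  L (left (90° counter-clockwise)) -> East
  R (right (90° clockwise)) -> South
  R (right (90° clockwise)) -> West
  R (right (90° clockwise)) -> North
  U (U-turn (180°)) -> South
  U (U-turn (180°)) -> North
  R (right (90° clockwise)) -> East
  R (right (90° clockwise)) -> South
  L (left (90° counter-clockwise)) -> East
Final: East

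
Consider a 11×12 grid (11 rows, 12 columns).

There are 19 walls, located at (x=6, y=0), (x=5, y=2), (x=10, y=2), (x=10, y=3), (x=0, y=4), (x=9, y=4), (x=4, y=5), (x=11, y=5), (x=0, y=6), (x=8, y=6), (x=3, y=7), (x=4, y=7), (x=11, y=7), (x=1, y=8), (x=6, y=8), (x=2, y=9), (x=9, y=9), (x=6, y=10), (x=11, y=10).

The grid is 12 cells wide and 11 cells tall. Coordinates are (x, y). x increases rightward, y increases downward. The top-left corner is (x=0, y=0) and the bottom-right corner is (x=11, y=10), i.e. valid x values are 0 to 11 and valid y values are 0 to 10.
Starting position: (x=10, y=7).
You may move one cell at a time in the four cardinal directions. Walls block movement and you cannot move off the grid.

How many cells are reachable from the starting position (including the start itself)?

BFS flood-fill from (x=10, y=7):
  Distance 0: (x=10, y=7)
  Distance 1: (x=10, y=6), (x=9, y=7), (x=10, y=8)
  Distance 2: (x=10, y=5), (x=9, y=6), (x=11, y=6), (x=8, y=7), (x=9, y=8), (x=11, y=8), (x=10, y=9)
  Distance 3: (x=10, y=4), (x=9, y=5), (x=7, y=7), (x=8, y=8), (x=11, y=9), (x=10, y=10)
  Distance 4: (x=11, y=4), (x=8, y=5), (x=7, y=6), (x=6, y=7), (x=7, y=8), (x=8, y=9), (x=9, y=10)
  Distance 5: (x=11, y=3), (x=8, y=4), (x=7, y=5), (x=6, y=6), (x=5, y=7), (x=7, y=9), (x=8, y=10)
  Distance 6: (x=11, y=2), (x=8, y=3), (x=7, y=4), (x=6, y=5), (x=5, y=6), (x=5, y=8), (x=6, y=9), (x=7, y=10)
  Distance 7: (x=11, y=1), (x=8, y=2), (x=7, y=3), (x=9, y=3), (x=6, y=4), (x=5, y=5), (x=4, y=6), (x=4, y=8), (x=5, y=9)
  Distance 8: (x=11, y=0), (x=8, y=1), (x=10, y=1), (x=7, y=2), (x=9, y=2), (x=6, y=3), (x=5, y=4), (x=3, y=6), (x=3, y=8), (x=4, y=9), (x=5, y=10)
  Distance 9: (x=8, y=0), (x=10, y=0), (x=7, y=1), (x=9, y=1), (x=6, y=2), (x=5, y=3), (x=4, y=4), (x=3, y=5), (x=2, y=6), (x=2, y=8), (x=3, y=9), (x=4, y=10)
  Distance 10: (x=7, y=0), (x=9, y=0), (x=6, y=1), (x=4, y=3), (x=3, y=4), (x=2, y=5), (x=1, y=6), (x=2, y=7), (x=3, y=10)
  Distance 11: (x=5, y=1), (x=4, y=2), (x=3, y=3), (x=2, y=4), (x=1, y=5), (x=1, y=7), (x=2, y=10)
  Distance 12: (x=5, y=0), (x=4, y=1), (x=3, y=2), (x=2, y=3), (x=1, y=4), (x=0, y=5), (x=0, y=7), (x=1, y=10)
  Distance 13: (x=4, y=0), (x=3, y=1), (x=2, y=2), (x=1, y=3), (x=0, y=8), (x=1, y=9), (x=0, y=10)
  Distance 14: (x=3, y=0), (x=2, y=1), (x=1, y=2), (x=0, y=3), (x=0, y=9)
  Distance 15: (x=2, y=0), (x=1, y=1), (x=0, y=2)
  Distance 16: (x=1, y=0), (x=0, y=1)
  Distance 17: (x=0, y=0)
Total reachable: 113 (grid has 113 open cells total)

Answer: Reachable cells: 113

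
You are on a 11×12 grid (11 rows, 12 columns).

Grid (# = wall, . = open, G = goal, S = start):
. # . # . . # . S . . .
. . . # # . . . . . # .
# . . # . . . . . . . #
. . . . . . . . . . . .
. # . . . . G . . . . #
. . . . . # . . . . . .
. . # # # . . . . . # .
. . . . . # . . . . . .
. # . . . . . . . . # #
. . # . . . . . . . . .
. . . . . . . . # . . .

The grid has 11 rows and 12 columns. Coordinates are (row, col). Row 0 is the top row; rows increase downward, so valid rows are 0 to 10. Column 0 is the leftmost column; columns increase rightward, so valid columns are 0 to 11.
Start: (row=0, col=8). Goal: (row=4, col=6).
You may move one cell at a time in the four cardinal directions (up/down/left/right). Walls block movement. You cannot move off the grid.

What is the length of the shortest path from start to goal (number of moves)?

BFS from (row=0, col=8) until reaching (row=4, col=6):
  Distance 0: (row=0, col=8)
  Distance 1: (row=0, col=7), (row=0, col=9), (row=1, col=8)
  Distance 2: (row=0, col=10), (row=1, col=7), (row=1, col=9), (row=2, col=8)
  Distance 3: (row=0, col=11), (row=1, col=6), (row=2, col=7), (row=2, col=9), (row=3, col=8)
  Distance 4: (row=1, col=5), (row=1, col=11), (row=2, col=6), (row=2, col=10), (row=3, col=7), (row=3, col=9), (row=4, col=8)
  Distance 5: (row=0, col=5), (row=2, col=5), (row=3, col=6), (row=3, col=10), (row=4, col=7), (row=4, col=9), (row=5, col=8)
  Distance 6: (row=0, col=4), (row=2, col=4), (row=3, col=5), (row=3, col=11), (row=4, col=6), (row=4, col=10), (row=5, col=7), (row=5, col=9), (row=6, col=8)  <- goal reached here
One shortest path (6 moves): (row=0, col=8) -> (row=0, col=7) -> (row=1, col=7) -> (row=1, col=6) -> (row=2, col=6) -> (row=3, col=6) -> (row=4, col=6)

Answer: Shortest path length: 6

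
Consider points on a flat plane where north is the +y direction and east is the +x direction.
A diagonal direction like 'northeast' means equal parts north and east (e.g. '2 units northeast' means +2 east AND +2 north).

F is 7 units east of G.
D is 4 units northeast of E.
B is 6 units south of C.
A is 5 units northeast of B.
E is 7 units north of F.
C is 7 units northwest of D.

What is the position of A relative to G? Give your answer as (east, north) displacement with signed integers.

Answer: A is at (east=9, north=17) relative to G.

Derivation:
Place G at the origin (east=0, north=0).
  F is 7 units east of G: delta (east=+7, north=+0); F at (east=7, north=0).
  E is 7 units north of F: delta (east=+0, north=+7); E at (east=7, north=7).
  D is 4 units northeast of E: delta (east=+4, north=+4); D at (east=11, north=11).
  C is 7 units northwest of D: delta (east=-7, north=+7); C at (east=4, north=18).
  B is 6 units south of C: delta (east=+0, north=-6); B at (east=4, north=12).
  A is 5 units northeast of B: delta (east=+5, north=+5); A at (east=9, north=17).
Therefore A relative to G: (east=9, north=17).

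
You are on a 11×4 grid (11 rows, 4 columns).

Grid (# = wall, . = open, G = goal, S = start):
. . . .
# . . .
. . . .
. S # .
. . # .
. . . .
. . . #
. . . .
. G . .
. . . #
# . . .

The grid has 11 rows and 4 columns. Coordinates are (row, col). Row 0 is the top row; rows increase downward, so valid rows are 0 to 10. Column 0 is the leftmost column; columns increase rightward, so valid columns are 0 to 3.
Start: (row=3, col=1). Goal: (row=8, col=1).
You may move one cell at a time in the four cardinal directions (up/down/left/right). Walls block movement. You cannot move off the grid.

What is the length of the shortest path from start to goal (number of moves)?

Answer: Shortest path length: 5

Derivation:
BFS from (row=3, col=1) until reaching (row=8, col=1):
  Distance 0: (row=3, col=1)
  Distance 1: (row=2, col=1), (row=3, col=0), (row=4, col=1)
  Distance 2: (row=1, col=1), (row=2, col=0), (row=2, col=2), (row=4, col=0), (row=5, col=1)
  Distance 3: (row=0, col=1), (row=1, col=2), (row=2, col=3), (row=5, col=0), (row=5, col=2), (row=6, col=1)
  Distance 4: (row=0, col=0), (row=0, col=2), (row=1, col=3), (row=3, col=3), (row=5, col=3), (row=6, col=0), (row=6, col=2), (row=7, col=1)
  Distance 5: (row=0, col=3), (row=4, col=3), (row=7, col=0), (row=7, col=2), (row=8, col=1)  <- goal reached here
One shortest path (5 moves): (row=3, col=1) -> (row=4, col=1) -> (row=5, col=1) -> (row=6, col=1) -> (row=7, col=1) -> (row=8, col=1)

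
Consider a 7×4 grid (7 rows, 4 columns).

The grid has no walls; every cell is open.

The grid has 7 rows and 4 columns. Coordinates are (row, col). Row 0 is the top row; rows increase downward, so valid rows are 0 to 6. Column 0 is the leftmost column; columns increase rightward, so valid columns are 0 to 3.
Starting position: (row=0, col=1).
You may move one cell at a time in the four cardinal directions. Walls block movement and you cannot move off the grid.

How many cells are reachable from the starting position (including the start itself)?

BFS flood-fill from (row=0, col=1):
  Distance 0: (row=0, col=1)
  Distance 1: (row=0, col=0), (row=0, col=2), (row=1, col=1)
  Distance 2: (row=0, col=3), (row=1, col=0), (row=1, col=2), (row=2, col=1)
  Distance 3: (row=1, col=3), (row=2, col=0), (row=2, col=2), (row=3, col=1)
  Distance 4: (row=2, col=3), (row=3, col=0), (row=3, col=2), (row=4, col=1)
  Distance 5: (row=3, col=3), (row=4, col=0), (row=4, col=2), (row=5, col=1)
  Distance 6: (row=4, col=3), (row=5, col=0), (row=5, col=2), (row=6, col=1)
  Distance 7: (row=5, col=3), (row=6, col=0), (row=6, col=2)
  Distance 8: (row=6, col=3)
Total reachable: 28 (grid has 28 open cells total)

Answer: Reachable cells: 28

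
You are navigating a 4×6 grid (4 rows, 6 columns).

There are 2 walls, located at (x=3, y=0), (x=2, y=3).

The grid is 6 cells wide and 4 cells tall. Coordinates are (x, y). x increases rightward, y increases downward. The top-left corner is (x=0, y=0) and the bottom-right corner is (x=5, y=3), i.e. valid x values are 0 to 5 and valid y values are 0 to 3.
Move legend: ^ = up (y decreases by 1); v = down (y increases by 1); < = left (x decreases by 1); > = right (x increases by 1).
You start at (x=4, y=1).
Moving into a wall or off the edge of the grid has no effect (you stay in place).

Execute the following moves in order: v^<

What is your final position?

Start: (x=4, y=1)
  v (down): (x=4, y=1) -> (x=4, y=2)
  ^ (up): (x=4, y=2) -> (x=4, y=1)
  < (left): (x=4, y=1) -> (x=3, y=1)
Final: (x=3, y=1)

Answer: Final position: (x=3, y=1)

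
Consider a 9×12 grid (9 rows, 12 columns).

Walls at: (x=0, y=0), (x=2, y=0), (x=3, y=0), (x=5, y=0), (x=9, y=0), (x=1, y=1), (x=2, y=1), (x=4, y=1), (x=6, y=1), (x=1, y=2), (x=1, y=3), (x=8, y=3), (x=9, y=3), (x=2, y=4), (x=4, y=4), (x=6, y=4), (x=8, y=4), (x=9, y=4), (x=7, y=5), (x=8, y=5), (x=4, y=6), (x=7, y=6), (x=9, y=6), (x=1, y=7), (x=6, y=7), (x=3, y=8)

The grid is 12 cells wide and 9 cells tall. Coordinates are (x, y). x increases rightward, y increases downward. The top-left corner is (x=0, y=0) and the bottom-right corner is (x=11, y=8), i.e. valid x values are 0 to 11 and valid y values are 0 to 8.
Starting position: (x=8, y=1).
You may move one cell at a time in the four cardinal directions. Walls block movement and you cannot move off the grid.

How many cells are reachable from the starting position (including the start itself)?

Answer: Reachable cells: 80

Derivation:
BFS flood-fill from (x=8, y=1):
  Distance 0: (x=8, y=1)
  Distance 1: (x=8, y=0), (x=7, y=1), (x=9, y=1), (x=8, y=2)
  Distance 2: (x=7, y=0), (x=10, y=1), (x=7, y=2), (x=9, y=2)
  Distance 3: (x=6, y=0), (x=10, y=0), (x=11, y=1), (x=6, y=2), (x=10, y=2), (x=7, y=3)
  Distance 4: (x=11, y=0), (x=5, y=2), (x=11, y=2), (x=6, y=3), (x=10, y=3), (x=7, y=4)
  Distance 5: (x=5, y=1), (x=4, y=2), (x=5, y=3), (x=11, y=3), (x=10, y=4)
  Distance 6: (x=3, y=2), (x=4, y=3), (x=5, y=4), (x=11, y=4), (x=10, y=5)
  Distance 7: (x=3, y=1), (x=2, y=2), (x=3, y=3), (x=5, y=5), (x=9, y=5), (x=11, y=5), (x=10, y=6)
  Distance 8: (x=2, y=3), (x=3, y=4), (x=4, y=5), (x=6, y=5), (x=5, y=6), (x=11, y=6), (x=10, y=7)
  Distance 9: (x=3, y=5), (x=6, y=6), (x=5, y=7), (x=9, y=7), (x=11, y=7), (x=10, y=8)
  Distance 10: (x=2, y=5), (x=3, y=6), (x=4, y=7), (x=8, y=7), (x=5, y=8), (x=9, y=8), (x=11, y=8)
  Distance 11: (x=1, y=5), (x=2, y=6), (x=8, y=6), (x=3, y=7), (x=7, y=7), (x=4, y=8), (x=6, y=8), (x=8, y=8)
  Distance 12: (x=1, y=4), (x=0, y=5), (x=1, y=6), (x=2, y=7), (x=7, y=8)
  Distance 13: (x=0, y=4), (x=0, y=6), (x=2, y=8)
  Distance 14: (x=0, y=3), (x=0, y=7), (x=1, y=8)
  Distance 15: (x=0, y=2), (x=0, y=8)
  Distance 16: (x=0, y=1)
Total reachable: 80 (grid has 82 open cells total)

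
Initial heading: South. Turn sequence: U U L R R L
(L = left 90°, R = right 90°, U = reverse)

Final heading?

Start: South
  U (U-turn (180°)) -> North
  U (U-turn (180°)) -> South
  L (left (90° counter-clockwise)) -> East
  R (right (90° clockwise)) -> South
  R (right (90° clockwise)) -> West
  L (left (90° counter-clockwise)) -> South
Final: South

Answer: Final heading: South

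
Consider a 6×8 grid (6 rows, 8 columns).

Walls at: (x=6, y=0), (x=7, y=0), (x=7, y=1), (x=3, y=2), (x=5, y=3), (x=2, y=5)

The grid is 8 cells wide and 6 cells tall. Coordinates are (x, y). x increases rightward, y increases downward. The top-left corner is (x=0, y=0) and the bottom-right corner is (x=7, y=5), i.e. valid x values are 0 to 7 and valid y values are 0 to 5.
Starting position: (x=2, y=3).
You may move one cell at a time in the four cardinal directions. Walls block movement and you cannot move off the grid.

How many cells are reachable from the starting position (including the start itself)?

Answer: Reachable cells: 42

Derivation:
BFS flood-fill from (x=2, y=3):
  Distance 0: (x=2, y=3)
  Distance 1: (x=2, y=2), (x=1, y=3), (x=3, y=3), (x=2, y=4)
  Distance 2: (x=2, y=1), (x=1, y=2), (x=0, y=3), (x=4, y=3), (x=1, y=4), (x=3, y=4)
  Distance 3: (x=2, y=0), (x=1, y=1), (x=3, y=1), (x=0, y=2), (x=4, y=2), (x=0, y=4), (x=4, y=4), (x=1, y=5), (x=3, y=5)
  Distance 4: (x=1, y=0), (x=3, y=0), (x=0, y=1), (x=4, y=1), (x=5, y=2), (x=5, y=4), (x=0, y=5), (x=4, y=5)
  Distance 5: (x=0, y=0), (x=4, y=0), (x=5, y=1), (x=6, y=2), (x=6, y=4), (x=5, y=5)
  Distance 6: (x=5, y=0), (x=6, y=1), (x=7, y=2), (x=6, y=3), (x=7, y=4), (x=6, y=5)
  Distance 7: (x=7, y=3), (x=7, y=5)
Total reachable: 42 (grid has 42 open cells total)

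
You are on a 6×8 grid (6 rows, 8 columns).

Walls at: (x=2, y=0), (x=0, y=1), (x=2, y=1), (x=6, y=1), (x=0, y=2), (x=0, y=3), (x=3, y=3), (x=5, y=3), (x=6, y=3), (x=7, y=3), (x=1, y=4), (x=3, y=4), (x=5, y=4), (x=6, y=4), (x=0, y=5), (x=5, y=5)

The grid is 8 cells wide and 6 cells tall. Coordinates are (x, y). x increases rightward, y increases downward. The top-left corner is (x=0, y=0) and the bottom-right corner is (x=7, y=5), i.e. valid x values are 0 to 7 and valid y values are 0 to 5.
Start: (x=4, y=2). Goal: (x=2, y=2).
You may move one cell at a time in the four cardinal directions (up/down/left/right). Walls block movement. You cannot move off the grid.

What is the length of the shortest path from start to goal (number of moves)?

Answer: Shortest path length: 2

Derivation:
BFS from (x=4, y=2) until reaching (x=2, y=2):
  Distance 0: (x=4, y=2)
  Distance 1: (x=4, y=1), (x=3, y=2), (x=5, y=2), (x=4, y=3)
  Distance 2: (x=4, y=0), (x=3, y=1), (x=5, y=1), (x=2, y=2), (x=6, y=2), (x=4, y=4)  <- goal reached here
One shortest path (2 moves): (x=4, y=2) -> (x=3, y=2) -> (x=2, y=2)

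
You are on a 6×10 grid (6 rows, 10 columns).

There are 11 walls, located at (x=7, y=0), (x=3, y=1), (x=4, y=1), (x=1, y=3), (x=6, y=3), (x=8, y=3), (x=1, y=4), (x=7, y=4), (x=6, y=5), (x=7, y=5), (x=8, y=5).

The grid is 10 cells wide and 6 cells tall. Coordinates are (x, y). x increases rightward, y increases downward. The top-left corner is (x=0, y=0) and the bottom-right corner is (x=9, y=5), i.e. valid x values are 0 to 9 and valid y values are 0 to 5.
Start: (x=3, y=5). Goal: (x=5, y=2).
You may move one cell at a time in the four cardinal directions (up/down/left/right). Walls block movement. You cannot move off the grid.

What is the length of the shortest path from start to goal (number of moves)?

BFS from (x=3, y=5) until reaching (x=5, y=2):
  Distance 0: (x=3, y=5)
  Distance 1: (x=3, y=4), (x=2, y=5), (x=4, y=5)
  Distance 2: (x=3, y=3), (x=2, y=4), (x=4, y=4), (x=1, y=5), (x=5, y=5)
  Distance 3: (x=3, y=2), (x=2, y=3), (x=4, y=3), (x=5, y=4), (x=0, y=5)
  Distance 4: (x=2, y=2), (x=4, y=2), (x=5, y=3), (x=0, y=4), (x=6, y=4)
  Distance 5: (x=2, y=1), (x=1, y=2), (x=5, y=2), (x=0, y=3)  <- goal reached here
One shortest path (5 moves): (x=3, y=5) -> (x=4, y=5) -> (x=5, y=5) -> (x=5, y=4) -> (x=5, y=3) -> (x=5, y=2)

Answer: Shortest path length: 5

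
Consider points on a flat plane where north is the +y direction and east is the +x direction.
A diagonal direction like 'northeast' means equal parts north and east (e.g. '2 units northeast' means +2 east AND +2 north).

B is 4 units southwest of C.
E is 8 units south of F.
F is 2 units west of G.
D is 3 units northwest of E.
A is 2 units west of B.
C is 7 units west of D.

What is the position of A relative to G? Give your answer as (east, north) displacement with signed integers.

Place G at the origin (east=0, north=0).
  F is 2 units west of G: delta (east=-2, north=+0); F at (east=-2, north=0).
  E is 8 units south of F: delta (east=+0, north=-8); E at (east=-2, north=-8).
  D is 3 units northwest of E: delta (east=-3, north=+3); D at (east=-5, north=-5).
  C is 7 units west of D: delta (east=-7, north=+0); C at (east=-12, north=-5).
  B is 4 units southwest of C: delta (east=-4, north=-4); B at (east=-16, north=-9).
  A is 2 units west of B: delta (east=-2, north=+0); A at (east=-18, north=-9).
Therefore A relative to G: (east=-18, north=-9).

Answer: A is at (east=-18, north=-9) relative to G.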